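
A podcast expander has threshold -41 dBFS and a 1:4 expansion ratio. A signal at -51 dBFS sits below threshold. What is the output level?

-81 dBFS

The input is 10 dB below the -41 dBFS threshold.
A 1:4 expander multiplies undershoot by 4: 10 × 4 = 40 dB below threshold.
Output = -41 − 40 = -81 dBFS.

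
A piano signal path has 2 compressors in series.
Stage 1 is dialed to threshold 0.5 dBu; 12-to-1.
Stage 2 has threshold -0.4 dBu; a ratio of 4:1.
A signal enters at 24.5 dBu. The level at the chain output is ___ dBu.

0.325 dBu

Stage 1: 24.5 dBu is 24 dB over 0.5 dBu; at 12:1 that becomes 2 dB over, giving 2.5 dBu.
Stage 2: 2.5 dBu is 2.9 dB over -0.4 dBu; at 4:1 that becomes 0.725 dB over, giving 0.325 dBu.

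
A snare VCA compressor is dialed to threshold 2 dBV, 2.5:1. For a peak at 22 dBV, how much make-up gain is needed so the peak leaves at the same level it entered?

12 dB

The peak compresses to 2 + 20/2.5 = 10 dBV.
To reach 22 dBV requires 22 − 10 = 12 dB of make-up.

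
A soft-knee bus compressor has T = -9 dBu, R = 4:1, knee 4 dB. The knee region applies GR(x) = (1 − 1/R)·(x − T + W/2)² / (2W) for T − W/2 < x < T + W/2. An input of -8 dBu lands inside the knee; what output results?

x − T + W/2 = -8 − (-9) + 2 = 3.
GR = (1 − 1/4) × 3² / 8 = 0.75 × 9 / 8 = 0.84375 dB.
Output = -8 − 0.84375 = -8.84375 dBu.

-8.84375 dBu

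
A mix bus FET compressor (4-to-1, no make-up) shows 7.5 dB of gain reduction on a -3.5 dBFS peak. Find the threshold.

-13.5 dBFS

Let T be the threshold. Output overshoot = (input overshoot)/R, so -11 − T = (-3.5 − T)/4.
4·(-11 − T) = -3.5 − T → 3·T = -44 − (-3.5) = -40.5.
T = -40.5/3 = -13.5 dBFS.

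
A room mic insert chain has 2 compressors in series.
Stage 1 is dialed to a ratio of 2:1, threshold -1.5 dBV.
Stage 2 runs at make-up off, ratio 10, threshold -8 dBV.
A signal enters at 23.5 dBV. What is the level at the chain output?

Stage 1: 23.5 dBV is 25 dB over -1.5 dBV; at 2:1 that becomes 12.5 dB over, giving 11 dBV.
Stage 2: 19 dB above -8 dBV, reduced 10:1 to 1.9 dB above → -6.1 dBV.

-6.1 dBV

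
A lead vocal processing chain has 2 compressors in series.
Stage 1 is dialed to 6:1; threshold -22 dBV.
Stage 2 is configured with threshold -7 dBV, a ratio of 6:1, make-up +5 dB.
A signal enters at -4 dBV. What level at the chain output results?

Stage 1: -4 dBV is 18 dB over -22 dBV; at 6:1 that becomes 3 dB over, giving -19 dBV.
Stage 2: -19 dBV is at or below the -7 dBV threshold — no compression; make-up brings it to -14 dBV.

-14 dBV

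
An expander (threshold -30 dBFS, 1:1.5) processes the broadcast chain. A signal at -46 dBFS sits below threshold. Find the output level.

The input is 16 dB below the -30 dBFS threshold.
A 1:1.5 expander multiplies undershoot by 1.5: 16 × 1.5 = 24 dB below threshold.
Output = -30 − 24 = -54 dBFS.

-54 dBFS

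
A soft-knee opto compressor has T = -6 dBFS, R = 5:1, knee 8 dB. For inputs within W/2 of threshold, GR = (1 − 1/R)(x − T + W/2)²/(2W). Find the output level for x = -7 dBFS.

x − T + W/2 = -7 − (-6) + 4 = 3.
GR = (1 − 1/5) × 3² / 16 = 0.8 × 9 / 16 = 0.45 dB.
Output = -7 − 0.45 = -7.45 dBFS.

-7.45 dBFS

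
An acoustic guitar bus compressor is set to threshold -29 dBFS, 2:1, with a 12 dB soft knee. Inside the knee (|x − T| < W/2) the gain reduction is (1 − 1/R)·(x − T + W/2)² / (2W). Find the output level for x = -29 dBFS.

-29.75 dBFS

x − T + W/2 = -29 − (-29) + 6 = 6.
GR = (1 − 1/2) × 6² / 24 = 0.5 × 36 / 24 = 0.75 dB.
Output = -29 − 0.75 = -29.75 dBFS.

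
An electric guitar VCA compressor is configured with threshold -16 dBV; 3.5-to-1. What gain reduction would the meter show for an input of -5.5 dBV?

7.5 dB

-5.5 dBV exceeds the threshold by 10.5 dB.
After 3.5:1 compression the overshoot becomes 10.5/3.5 = 3 dB.
So the signal is attenuated by 10.5 − 3 = 7.5 dB.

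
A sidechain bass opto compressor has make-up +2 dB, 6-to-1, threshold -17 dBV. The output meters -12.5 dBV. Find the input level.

Before make-up, the level was -12.5 − 2 = -14.5 dBV.
The compressed level sits -14.5 − (-17) = 2.5 dB over threshold.
Undo the ratio: input overshoot = 2.5 × 6 = 15 dB, giving input = -2 dBV.

-2 dBV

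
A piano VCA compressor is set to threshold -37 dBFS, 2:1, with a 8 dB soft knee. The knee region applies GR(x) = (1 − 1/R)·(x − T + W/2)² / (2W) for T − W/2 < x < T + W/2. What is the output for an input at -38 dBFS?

x − T + W/2 = -38 − (-37) + 4 = 3.
GR = (1 − 1/2) × 3² / 16 = 0.5 × 9 / 16 = 0.28125 dB.
Output = -38 − 0.28125 = -38.28125 dBFS.

-38.28125 dBFS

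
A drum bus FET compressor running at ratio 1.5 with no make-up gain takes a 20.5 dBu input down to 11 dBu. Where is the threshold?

Let T be the threshold. Output overshoot = (input overshoot)/R, so 11 − T = (20.5 − T)/1.5.
1.5·(11 − T) = 20.5 − T → 0.5·T = 16.5 − 20.5 = -4.
T = -4/0.5 = -8 dBu.

-8 dBu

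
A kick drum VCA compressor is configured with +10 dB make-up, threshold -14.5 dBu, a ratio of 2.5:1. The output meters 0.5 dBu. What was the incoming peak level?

Remove make-up: 0.5 − 10 = -9.5 dBu.
The compressed level sits -9.5 − (-14.5) = 5 dB over threshold.
Input overshoot = R × output overshoot = 12.5 dB → input = -14.5 + 12.5 = -2 dBu.

-2 dBu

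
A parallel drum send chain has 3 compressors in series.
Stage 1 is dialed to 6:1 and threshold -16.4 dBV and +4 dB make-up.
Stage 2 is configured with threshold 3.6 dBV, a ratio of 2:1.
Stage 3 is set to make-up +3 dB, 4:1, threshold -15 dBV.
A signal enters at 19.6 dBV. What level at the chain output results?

Stage 1: overshoot 36 dB → 36/6 = 6 dB → -10.4 dBV; +4 dB make-up → -6.4 dBV.
Stage 2: -6.4 dBV ≤ 3.6 dBV, so stage 2 doesn't engage; output -6.4 dBV.
Stage 3: overshoot 8.6 dB → 8.6/4 = 2.15 dB → -12.85 dBV; +3 dB make-up → -9.85 dBV.

-9.85 dBV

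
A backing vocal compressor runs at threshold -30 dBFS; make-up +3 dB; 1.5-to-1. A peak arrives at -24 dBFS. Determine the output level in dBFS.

-24 dBFS sits 6 dB over threshold.
1.5:1 compression reduces that to 6/1.5 = 4 dB over.
So the level is -30 + 4 = -26 dBFS; make-up adds 3 dB, giving -23 dBFS.

-23 dBFS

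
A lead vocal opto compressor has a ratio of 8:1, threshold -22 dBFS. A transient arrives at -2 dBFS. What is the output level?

-19.5 dBFS

-2 dBFS sits 20 dB over threshold.
At 8:1 the overshoot is divided by 8, leaving 2.5 dB above threshold.
Output = -22 + 2.5 = -19.5 dBFS.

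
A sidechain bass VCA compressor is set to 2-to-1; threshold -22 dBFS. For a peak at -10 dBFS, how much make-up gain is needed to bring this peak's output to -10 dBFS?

6 dB

Without make-up, output = threshold + overshoot/2 = -22 + 6 = -16 dBFS.
Gap to target: 6 dB.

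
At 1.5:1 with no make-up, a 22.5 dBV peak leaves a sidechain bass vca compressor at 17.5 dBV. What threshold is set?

7.5 dBV

Let T be the threshold. Output overshoot = (input overshoot)/R, so 17.5 − T = (22.5 − T)/1.5.
1.5·(17.5 − T) = 22.5 − T → 0.5·T = 26.25 − 22.5 = 3.75.
T = 3.75/0.5 = 7.5 dBV.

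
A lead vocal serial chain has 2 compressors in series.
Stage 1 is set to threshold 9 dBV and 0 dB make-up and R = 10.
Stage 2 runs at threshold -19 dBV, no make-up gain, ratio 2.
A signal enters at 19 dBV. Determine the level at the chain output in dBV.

Stage 1: 19 dBV is 10 dB over 9 dBV; at 10:1 that becomes 1 dB over, giving 10 dBV.
Stage 2: overshoot 29 dB → 29/2 = 14.5 dB → -4.5 dBV.

-4.5 dBV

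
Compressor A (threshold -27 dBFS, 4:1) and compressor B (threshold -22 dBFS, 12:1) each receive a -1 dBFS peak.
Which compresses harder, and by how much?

A: overshoot 26 dB → output overshoot 6.5 dB → GR 19.5 dB.
B: overshoot 21 dB → output overshoot 1.75 dB → GR 19.25 dB.
Difference: 0.25 dB in favour of A.

A, by 0.25 dB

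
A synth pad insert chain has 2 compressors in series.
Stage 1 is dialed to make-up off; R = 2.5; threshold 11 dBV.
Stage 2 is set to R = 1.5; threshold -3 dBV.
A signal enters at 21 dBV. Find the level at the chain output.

9 dBV

Stage 1: 21 dBV is 10 dB over 11 dBV; at 2.5:1 that becomes 4 dB over, giving 15 dBV.
Stage 2: 15 dBV is 18 dB over -3 dBV; at 1.5:1 that becomes 12 dB over, giving 9 dBV.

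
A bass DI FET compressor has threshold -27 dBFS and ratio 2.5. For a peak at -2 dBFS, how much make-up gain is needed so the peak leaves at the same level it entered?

Without make-up, output = threshold + overshoot/2.5 = -27 + 10 = -17 dBFS.
Gap to target: 15 dB.

15 dB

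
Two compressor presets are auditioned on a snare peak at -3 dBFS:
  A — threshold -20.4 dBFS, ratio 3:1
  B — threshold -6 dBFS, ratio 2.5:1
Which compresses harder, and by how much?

A: 17.4 dB over, compressed to 5.8 dB over, so 11.6 dB of GR.
B: 3 dB over, compressed to 1.2 dB over, so 1.8 dB of GR.
Difference: 9.8 dB in favour of A.

A, by 9.8 dB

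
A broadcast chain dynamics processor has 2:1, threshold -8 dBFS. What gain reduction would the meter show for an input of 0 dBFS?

Overshoot = 0 − (-8) = 8 dB.
After 2:1 compression the overshoot becomes 8/2 = 4 dB.
Gain reduction = 8 − 4 = 4 dB.

4 dB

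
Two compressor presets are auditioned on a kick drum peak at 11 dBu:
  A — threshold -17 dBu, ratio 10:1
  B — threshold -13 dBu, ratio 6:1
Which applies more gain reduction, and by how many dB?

A: 28 dB over, compressed to 2.8 dB over, so 25.2 dB of GR.
B: 24 dB over, compressed to 4 dB over, so 20 dB of GR.
A applies 5.2 dB more gain reduction.

A, by 5.2 dB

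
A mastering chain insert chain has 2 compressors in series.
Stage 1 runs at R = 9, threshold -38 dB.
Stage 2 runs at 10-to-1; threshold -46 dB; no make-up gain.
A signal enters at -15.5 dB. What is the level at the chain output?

Stage 1: overshoot 22.5 dB → 22.5/9 = 2.5 dB → -35.5 dB.
Stage 2: -35.5 dB is 10.5 dB over -46 dB; at 10:1 that becomes 1.05 dB over, giving -44.95 dB.

-44.95 dB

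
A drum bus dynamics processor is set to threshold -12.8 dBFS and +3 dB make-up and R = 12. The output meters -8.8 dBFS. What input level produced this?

-0.8 dBFS

Remove make-up: -8.8 − 3 = -11.8 dBFS.
That's 1 dB above the -12.8 dBFS threshold.
Input overshoot = R × output overshoot = 12 dB → input = -12.8 + 12 = -0.8 dBFS.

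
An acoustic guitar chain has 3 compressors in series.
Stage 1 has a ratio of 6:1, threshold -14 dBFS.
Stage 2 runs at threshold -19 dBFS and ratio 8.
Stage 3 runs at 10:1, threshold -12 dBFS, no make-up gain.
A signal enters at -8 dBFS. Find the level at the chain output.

-18.25 dBFS

Stage 1: overshoot 6 dB → 6/6 = 1 dB → -13 dBFS.
Stage 2: -13 dBFS is 6 dB over -19 dBFS; at 8:1 that becomes 0.75 dB over, giving -18.25 dBFS.
Stage 3: -18.25 dBFS ≤ -12 dBFS, so stage 3 doesn't engage; output -18.25 dBFS.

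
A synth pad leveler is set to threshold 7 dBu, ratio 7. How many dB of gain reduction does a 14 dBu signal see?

14 dBu exceeds the threshold by 7 dB.
After 7:1 compression the overshoot becomes 7/7 = 1 dB.
Gain reduction = 7 − 1 = 6 dB.

6 dB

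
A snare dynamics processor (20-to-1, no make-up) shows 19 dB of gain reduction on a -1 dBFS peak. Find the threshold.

-21 dBFS

Let T be the threshold. Output overshoot = (input overshoot)/R, so -20 − T = (-1 − T)/20.
20·(-20 − T) = -1 − T → 19·T = -400 − (-1) = -399.
T = -399/19 = -21 dBFS.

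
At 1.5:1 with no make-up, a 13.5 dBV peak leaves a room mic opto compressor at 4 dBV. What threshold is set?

Gain reduction = 13.5 − 4 = 9.5 dB; output overshoot = GR / (R − 1) = 9.5 / 0.5 = 19 dB.
Threshold = output − output overshoot = 4 − 19 = -15 dBV.

-15 dBV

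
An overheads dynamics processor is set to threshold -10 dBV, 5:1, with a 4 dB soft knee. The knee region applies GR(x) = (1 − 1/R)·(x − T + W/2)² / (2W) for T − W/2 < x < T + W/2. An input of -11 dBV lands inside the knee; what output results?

-11.1 dBV

x − T + W/2 = -11 − (-10) + 2 = 1.
GR = (1 − 1/5) × 1² / 8 = 0.8 × 1 / 8 = 0.1 dB.
Output = -11 − 0.1 = -11.1 dBV.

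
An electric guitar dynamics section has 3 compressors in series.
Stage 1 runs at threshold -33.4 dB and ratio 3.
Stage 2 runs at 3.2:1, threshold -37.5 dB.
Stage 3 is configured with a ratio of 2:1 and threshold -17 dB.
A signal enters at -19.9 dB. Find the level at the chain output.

Stage 1: 13.5 dB above -33.4 dB, reduced 3:1 to 4.5 dB above → -28.9 dB.
Stage 2: -28.9 dB is 8.6 dB over -37.5 dB; at 3.2:1 that becomes 2.6875 dB over, giving -34.8125 dB.
Stage 3: -34.8125 dB is at or below the -17 dB threshold — no compression; output -34.8125 dB.

-34.8125 dB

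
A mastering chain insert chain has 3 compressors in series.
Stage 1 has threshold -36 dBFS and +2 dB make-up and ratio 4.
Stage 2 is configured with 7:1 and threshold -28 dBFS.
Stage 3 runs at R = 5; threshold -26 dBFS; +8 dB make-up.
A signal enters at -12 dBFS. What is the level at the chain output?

-20 dBFS

Stage 1: 24 dB above -36 dBFS, reduced 4:1 to 6 dB above → -30 dBFS; +2 dB make-up → -28 dBFS.
Stage 2: below threshold (-28 ≤ -28); passes unchanged; output -28 dBFS.
Stage 3: -28 dBFS ≤ -26 dBFS, so stage 3 doesn't engage; make-up brings it to -20 dBFS.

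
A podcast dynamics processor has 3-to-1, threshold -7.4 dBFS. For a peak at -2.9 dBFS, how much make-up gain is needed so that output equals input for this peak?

The peak compresses to -7.4 + 4.5/3 = -5.9 dBFS.
To reach -2.9 dBFS requires -2.9 − (-5.9) = 3 dB of make-up.

3 dB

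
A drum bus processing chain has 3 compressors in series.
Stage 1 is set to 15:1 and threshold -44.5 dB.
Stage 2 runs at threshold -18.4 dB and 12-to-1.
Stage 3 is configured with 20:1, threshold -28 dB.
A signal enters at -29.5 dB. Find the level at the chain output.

Stage 1: -29.5 dB is 15 dB over -44.5 dB; at 15:1 that becomes 1 dB over, giving -43.5 dB.
Stage 2: -43.5 dB is at or below the -18.4 dB threshold — no compression; output -43.5 dB.
Stage 3: below threshold (-43.5 ≤ -28); passes unchanged; output -43.5 dB.

-43.5 dB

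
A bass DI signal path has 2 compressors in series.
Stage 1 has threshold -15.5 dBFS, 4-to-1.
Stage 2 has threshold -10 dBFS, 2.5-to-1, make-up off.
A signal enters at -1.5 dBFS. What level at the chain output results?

Stage 1: -1.5 dBFS is 14 dB over -15.5 dBFS; at 4:1 that becomes 3.5 dB over, giving -12 dBFS.
Stage 2: -12 dBFS ≤ -10 dBFS, so stage 2 doesn't engage; output -12 dBFS.

-12 dBFS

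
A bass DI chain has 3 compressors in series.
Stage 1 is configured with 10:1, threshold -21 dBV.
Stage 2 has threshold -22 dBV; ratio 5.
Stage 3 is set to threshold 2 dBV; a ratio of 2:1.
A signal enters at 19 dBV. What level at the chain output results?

Stage 1: overshoot 40 dB → 40/10 = 4 dB → -17 dBV.
Stage 2: overshoot 5 dB → 5/5 = 1 dB → -21 dBV.
Stage 3: below threshold (-21 ≤ 2); passes unchanged; output -21 dBV.

-21 dBV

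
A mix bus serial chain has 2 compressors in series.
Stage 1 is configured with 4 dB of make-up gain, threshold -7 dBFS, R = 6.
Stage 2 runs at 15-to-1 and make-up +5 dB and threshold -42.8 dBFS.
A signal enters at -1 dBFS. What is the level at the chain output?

Stage 1: overshoot 6 dB → 6/6 = 1 dB → -6 dBFS; +4 dB make-up → -2 dBFS.
Stage 2: -2 dBFS is 40.8 dB over -42.8 dBFS; at 15:1 that becomes 2.72 dB over, giving -40.08 dBFS; +5 dB make-up → -35.08 dBFS.

-35.08 dBFS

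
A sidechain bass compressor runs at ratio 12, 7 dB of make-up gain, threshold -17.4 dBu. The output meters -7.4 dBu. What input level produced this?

Before make-up, the level was -7.4 − 7 = -14.4 dBu.
The compressed level sits -14.4 − (-17.4) = 3 dB over threshold.
Input overshoot = R × output overshoot = 36 dB → input = -17.4 + 36 = 18.6 dBu.

18.6 dBu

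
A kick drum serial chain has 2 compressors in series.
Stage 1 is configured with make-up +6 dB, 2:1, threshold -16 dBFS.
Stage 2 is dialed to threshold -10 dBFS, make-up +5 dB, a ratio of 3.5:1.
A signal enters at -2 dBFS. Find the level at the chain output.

Stage 1: -2 dBFS is 14 dB over -16 dBFS; at 2:1 that becomes 7 dB over, giving -9 dBFS; +6 dB make-up → -3 dBFS.
Stage 2: 7 dB above -10 dBFS, reduced 3.5:1 to 2 dB above → -8 dBFS; +5 dB make-up → -3 dBFS.

-3 dBFS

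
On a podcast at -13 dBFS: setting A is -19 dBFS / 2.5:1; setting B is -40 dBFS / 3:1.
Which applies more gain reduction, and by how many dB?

B, by 14.4 dB

A: 6 dB over, compressed to 2.4 dB over, so 3.6 dB of GR.
B: 27 dB over, compressed to 9 dB over, so 18 dB of GR.
B reduces 14.4 dB more.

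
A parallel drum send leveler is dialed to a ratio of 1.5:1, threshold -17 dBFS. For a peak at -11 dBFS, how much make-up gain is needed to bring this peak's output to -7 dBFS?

Without make-up, output = threshold + overshoot/1.5 = -17 + 4 = -13 dBFS.
Gap to target: 6 dB.

6 dB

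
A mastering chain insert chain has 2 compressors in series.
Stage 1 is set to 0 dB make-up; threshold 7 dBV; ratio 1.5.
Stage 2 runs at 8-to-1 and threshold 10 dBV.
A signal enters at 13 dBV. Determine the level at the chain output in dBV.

Stage 1: overshoot 6 dB → 6/1.5 = 4 dB → 11 dBV.
Stage 2: 11 dBV is 1 dB over 10 dBV; at 8:1 that becomes 0.125 dB over, giving 10.125 dBV.

10.125 dBV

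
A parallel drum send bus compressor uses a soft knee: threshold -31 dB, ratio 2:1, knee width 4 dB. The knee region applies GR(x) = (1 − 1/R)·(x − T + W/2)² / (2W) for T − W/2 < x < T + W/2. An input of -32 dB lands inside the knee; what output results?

-32.0625 dB

x − T + W/2 = -32 − (-31) + 2 = 1.
GR = (1 − 1/2) × 1² / 8 = 0.5 × 1 / 8 = 0.0625 dB.
Output = -32 − 0.0625 = -32.0625 dB.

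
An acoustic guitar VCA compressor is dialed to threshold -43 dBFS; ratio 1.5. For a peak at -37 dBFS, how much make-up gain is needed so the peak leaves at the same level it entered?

Without make-up, output = threshold + overshoot/1.5 = -43 + 4 = -39 dBFS.
Gap to target: 2 dB.

2 dB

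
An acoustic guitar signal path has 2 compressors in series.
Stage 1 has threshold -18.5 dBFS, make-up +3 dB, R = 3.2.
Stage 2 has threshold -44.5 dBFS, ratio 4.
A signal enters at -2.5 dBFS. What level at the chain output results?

Stage 1: -2.5 dBFS is 16 dB over -18.5 dBFS; at 3.2:1 that becomes 5 dB over, giving -13.5 dBFS; +3 dB make-up → -10.5 dBFS.
Stage 2: overshoot 34 dB → 34/4 = 8.5 dB → -36 dBFS.

-36 dBFS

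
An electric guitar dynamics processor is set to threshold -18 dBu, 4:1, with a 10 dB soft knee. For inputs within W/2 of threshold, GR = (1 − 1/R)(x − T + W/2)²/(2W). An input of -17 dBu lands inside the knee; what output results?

-18.35 dBu

x − T + W/2 = -17 − (-18) + 5 = 6.
GR = (1 − 1/4) × 6² / 20 = 0.75 × 36 / 20 = 1.35 dB.
Output = -17 − 1.35 = -18.35 dBu.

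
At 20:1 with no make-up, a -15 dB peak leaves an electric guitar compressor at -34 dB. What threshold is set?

-35 dB

Input is 20 dB above T (since output overshoot × R = input overshoot: (-34 − T)·20 = -15 − T gives T = -35 dB).
Check: -35 + (-15 − (-35))/20 = -35 + 1 = -34 dB. ✓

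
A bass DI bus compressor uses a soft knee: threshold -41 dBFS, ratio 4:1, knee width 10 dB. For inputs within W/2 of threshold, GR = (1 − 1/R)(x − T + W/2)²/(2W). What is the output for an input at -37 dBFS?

-40.0375 dBFS

x − T + W/2 = -37 − (-41) + 5 = 9.
GR = (1 − 1/4) × 9² / 20 = 0.75 × 81 / 20 = 3.0375 dB.
Output = -37 − 3.0375 = -40.0375 dBFS.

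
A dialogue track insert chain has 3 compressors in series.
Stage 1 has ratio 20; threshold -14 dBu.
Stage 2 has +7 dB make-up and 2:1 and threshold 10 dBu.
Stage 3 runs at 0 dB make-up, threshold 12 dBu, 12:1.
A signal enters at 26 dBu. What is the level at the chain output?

-5 dBu

Stage 1: 26 dBu is 40 dB over -14 dBu; at 20:1 that becomes 2 dB over, giving -12 dBu.
Stage 2: -12 dBu ≤ 10 dBu, so stage 2 doesn't engage; make-up brings it to -5 dBu.
Stage 3: -5 dBu ≤ 12 dBu, so stage 3 doesn't engage; output -5 dBu.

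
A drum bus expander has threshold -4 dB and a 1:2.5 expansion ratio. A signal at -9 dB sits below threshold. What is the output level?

-16.5 dB

Undershoot = (-4) − (-9) = 5 dB.
At 1:2.5, that expands to 12.5 dB under threshold.
Output = -4 − 12.5 = -16.5 dB.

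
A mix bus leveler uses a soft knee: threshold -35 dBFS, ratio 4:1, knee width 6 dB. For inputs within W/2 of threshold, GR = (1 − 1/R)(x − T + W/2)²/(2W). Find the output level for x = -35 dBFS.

-35.5625 dBFS

x − T + W/2 = -35 − (-35) + 3 = 3.
GR = (1 − 1/4) × 3² / 12 = 0.75 × 9 / 12 = 0.5625 dB.
Output = -35 − 0.5625 = -35.5625 dBFS.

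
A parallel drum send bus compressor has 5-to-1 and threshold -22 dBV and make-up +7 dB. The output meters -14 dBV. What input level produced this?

-17 dBV

Before make-up, the level was -14 − 7 = -21 dBV.
That's 1 dB above the -22 dBV threshold.
Input overshoot = R × output overshoot = 5 dB → input = -22 + 5 = -17 dBV.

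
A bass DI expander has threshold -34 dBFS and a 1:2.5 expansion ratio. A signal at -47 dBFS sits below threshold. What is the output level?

The input is 13 dB below the -34 dBFS threshold.
A 1:2.5 expander multiplies undershoot by 2.5: 13 × 2.5 = 32.5 dB below threshold.
Output = -34 − 32.5 = -66.5 dBFS.

-66.5 dBFS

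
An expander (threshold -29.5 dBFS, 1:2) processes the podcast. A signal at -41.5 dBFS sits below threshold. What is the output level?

Undershoot = (-29.5) − (-41.5) = 12 dB.
At 1:2, that expands to 24 dB under threshold.
Output = -29.5 − 24 = -53.5 dBFS.

-53.5 dBFS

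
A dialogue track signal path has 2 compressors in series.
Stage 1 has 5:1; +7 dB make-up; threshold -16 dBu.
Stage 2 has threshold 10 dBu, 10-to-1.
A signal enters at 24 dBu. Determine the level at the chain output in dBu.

Stage 1: overshoot 40 dB → 40/5 = 8 dB → -8 dBu; +7 dB make-up → -1 dBu.
Stage 2: -1 dBu ≤ 10 dBu, so stage 2 doesn't engage; output -1 dBu.

-1 dBu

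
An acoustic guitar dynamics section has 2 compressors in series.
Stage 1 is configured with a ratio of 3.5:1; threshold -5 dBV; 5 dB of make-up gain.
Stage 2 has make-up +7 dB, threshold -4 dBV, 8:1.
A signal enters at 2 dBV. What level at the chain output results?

3.75 dBV

Stage 1: 2 dBV is 7 dB over -5 dBV; at 3.5:1 that becomes 2 dB over, giving -3 dBV; +5 dB make-up → 2 dBV.
Stage 2: 6 dB above -4 dBV, reduced 8:1 to 0.75 dB above → -3.25 dBV; +7 dB make-up → 3.75 dBV.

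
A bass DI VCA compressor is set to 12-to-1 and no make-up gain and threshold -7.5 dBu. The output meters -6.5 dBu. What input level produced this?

4.5 dBu

Post-compression overshoot = -6.5 − (-7.5) = 1 dB.
Before 12:1 compression the overshoot was 1 × 12 = 12 dB, so input = -7.5 + 12 = 4.5 dBu.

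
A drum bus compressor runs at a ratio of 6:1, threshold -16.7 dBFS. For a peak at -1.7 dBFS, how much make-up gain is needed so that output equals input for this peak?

12.5 dB

Without make-up, output = threshold + overshoot/6 = -16.7 + 2.5 = -14.2 dBFS.
Gap to target: 12.5 dB.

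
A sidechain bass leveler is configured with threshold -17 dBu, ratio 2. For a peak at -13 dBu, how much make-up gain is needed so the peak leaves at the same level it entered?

2 dB

Overshoot 4 dB → 4/2 = 2 dB after compression, so the compressed level is -17 + 2 = -15 dBu.
Make-up = target − compressed = -13 − (-15) = 2 dB.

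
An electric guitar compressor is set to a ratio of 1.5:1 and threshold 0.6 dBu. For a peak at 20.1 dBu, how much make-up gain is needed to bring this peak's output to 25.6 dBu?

12 dB

The peak compresses to 0.6 + 19.5/1.5 = 13.6 dBu.
To reach 25.6 dBu requires 25.6 − 13.6 = 12 dB of make-up.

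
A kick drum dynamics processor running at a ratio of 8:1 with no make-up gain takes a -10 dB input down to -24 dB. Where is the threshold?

Gain reduction = -10 − (-24) = 14 dB; output overshoot = GR / (R − 1) = 14 / 7 = 2 dB.
Threshold = output − output overshoot = -24 − 2 = -26 dB.

-26 dB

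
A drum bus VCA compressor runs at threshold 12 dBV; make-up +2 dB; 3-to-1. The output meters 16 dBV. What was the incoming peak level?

18 dBV

Remove make-up: 16 − 2 = 14 dBV.
Post-compression overshoot = 14 − 12 = 2 dB.
Undo the ratio: input overshoot = 2 × 3 = 6 dB, giving input = 18 dBV.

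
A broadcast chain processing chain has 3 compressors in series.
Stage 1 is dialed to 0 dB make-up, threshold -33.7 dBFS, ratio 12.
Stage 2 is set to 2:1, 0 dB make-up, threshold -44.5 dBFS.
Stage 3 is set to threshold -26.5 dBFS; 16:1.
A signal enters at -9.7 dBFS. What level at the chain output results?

-38.1 dBFS

Stage 1: overshoot 24 dB → 24/12 = 2 dB → -31.7 dBFS.
Stage 2: overshoot 12.8 dB → 12.8/2 = 6.4 dB → -38.1 dBFS.
Stage 3: below threshold (-38.1 ≤ -26.5); passes unchanged; output -38.1 dBFS.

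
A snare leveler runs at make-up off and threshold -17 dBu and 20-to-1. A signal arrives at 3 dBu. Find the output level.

The input is 20 dB above the -17 dBu threshold.
At 20:1 the overshoot is divided by 20, leaving 1 dB above threshold.
That puts the output at -16 dBu.

-16 dBu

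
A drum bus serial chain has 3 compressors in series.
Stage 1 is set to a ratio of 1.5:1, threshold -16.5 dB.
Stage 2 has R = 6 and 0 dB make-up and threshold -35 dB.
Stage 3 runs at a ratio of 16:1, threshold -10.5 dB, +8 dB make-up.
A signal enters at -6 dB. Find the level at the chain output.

Stage 1: -6 dB is 10.5 dB over -16.5 dB; at 1.5:1 that becomes 7 dB over, giving -9.5 dB.
Stage 2: overshoot 25.5 dB → 25.5/6 = 4.25 dB → -30.75 dB.
Stage 3: -30.75 dB ≤ -10.5 dB, so stage 3 doesn't engage; make-up brings it to -22.75 dB.

-22.75 dB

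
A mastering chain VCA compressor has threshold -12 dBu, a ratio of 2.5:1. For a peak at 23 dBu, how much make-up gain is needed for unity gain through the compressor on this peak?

21 dB

The peak compresses to -12 + 35/2.5 = 2 dBu.
To reach 23 dBu requires 23 − 2 = 21 dB of make-up.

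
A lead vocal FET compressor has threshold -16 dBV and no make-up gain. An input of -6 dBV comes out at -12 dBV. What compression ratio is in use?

2.5:1

Input overshoot = -6 − (-16) = 10 dB; output overshoot = -12 − (-16) = 4 dB.
Ratio = 10 / 4 = 2.5.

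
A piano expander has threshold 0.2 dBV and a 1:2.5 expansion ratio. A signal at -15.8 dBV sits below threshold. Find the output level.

-39.8 dBV

Below threshold, a 1:2.5 expander applies gain = (2.5−1)×(T − x) of attenuation.
(2.5−1) × 16 = 24 dB, so output = -15.8 − 24 = -39.8 dBV.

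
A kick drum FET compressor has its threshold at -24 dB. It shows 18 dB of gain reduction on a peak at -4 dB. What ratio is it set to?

Input overshoot = -4 − (-24) = 20 dB.
Output overshoot = 20 − 18 = 2 dB.
Ratio = input overshoot / output overshoot = 20 / 2 = 10.

10:1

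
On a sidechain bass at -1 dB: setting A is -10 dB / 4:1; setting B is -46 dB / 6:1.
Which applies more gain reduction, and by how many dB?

B, by 30.75 dB

A: GR = 9 − 9/4 = 6.75 dB.
B: GR = 45 − 45/6 = 37.5 dB.
Difference: 30.75 dB in favour of B.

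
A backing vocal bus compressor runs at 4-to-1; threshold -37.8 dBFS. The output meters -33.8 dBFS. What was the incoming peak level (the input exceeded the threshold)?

-21.8 dBFS

The compressed level sits -33.8 − (-37.8) = 4 dB over threshold.
Undo the ratio: input overshoot = 4 × 4 = 16 dB, giving input = -21.8 dBFS.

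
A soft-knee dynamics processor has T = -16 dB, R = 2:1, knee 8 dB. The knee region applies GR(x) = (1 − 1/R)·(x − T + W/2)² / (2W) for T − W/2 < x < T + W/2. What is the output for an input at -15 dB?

-15.78125 dB

x − T + W/2 = -15 − (-16) + 4 = 5.
GR = (1 − 1/2) × 5² / 16 = 0.5 × 25 / 16 = 0.78125 dB.
Output = -15 − 0.78125 = -15.78125 dB.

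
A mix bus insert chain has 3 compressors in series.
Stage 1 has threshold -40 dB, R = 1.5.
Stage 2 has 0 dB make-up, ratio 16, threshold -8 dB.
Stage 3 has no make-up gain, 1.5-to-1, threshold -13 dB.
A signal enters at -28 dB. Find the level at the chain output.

Stage 1: 12 dB above -40 dB, reduced 1.5:1 to 8 dB above → -32 dB.
Stage 2: below threshold (-32 ≤ -8); passes unchanged; output -32 dB.
Stage 3: -32 dB is at or below the -13 dB threshold — no compression; output -32 dB.

-32 dB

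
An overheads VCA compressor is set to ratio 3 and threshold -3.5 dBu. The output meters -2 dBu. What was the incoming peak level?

1 dBu

Post-compression overshoot = -2 − (-3.5) = 1.5 dB.
Before 3:1 compression the overshoot was 1.5 × 3 = 4.5 dB, so input = -3.5 + 4.5 = 1 dBu.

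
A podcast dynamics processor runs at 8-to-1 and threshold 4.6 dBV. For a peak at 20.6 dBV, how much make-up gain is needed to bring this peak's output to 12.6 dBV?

The peak compresses to 4.6 + 16/8 = 6.6 dBV.
To reach 12.6 dBV requires 12.6 − 6.6 = 6 dB of make-up.

6 dB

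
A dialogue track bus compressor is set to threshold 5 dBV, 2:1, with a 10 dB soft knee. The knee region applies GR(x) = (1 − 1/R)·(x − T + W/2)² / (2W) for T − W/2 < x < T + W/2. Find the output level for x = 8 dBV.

6.4 dBV

x − T + W/2 = 8 − 5 + 5 = 8.
GR = (1 − 1/2) × 8² / 20 = 0.5 × 64 / 20 = 1.6 dB.
Output = 8 − 1.6 = 6.4 dBV.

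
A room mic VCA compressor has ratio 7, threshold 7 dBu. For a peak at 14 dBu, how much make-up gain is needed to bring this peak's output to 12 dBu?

The peak compresses to 7 + 7/7 = 8 dBu.
To reach 12 dBu requires 12 − 8 = 4 dB of make-up.

4 dB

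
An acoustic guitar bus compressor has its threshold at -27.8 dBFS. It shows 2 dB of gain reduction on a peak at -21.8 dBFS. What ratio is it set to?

Input overshoot = -21.8 − (-27.8) = 6 dB.
Output overshoot = 6 − 2 = 4 dB.
Ratio = input overshoot / output overshoot = 6 / 4 = 1.5.

1.5:1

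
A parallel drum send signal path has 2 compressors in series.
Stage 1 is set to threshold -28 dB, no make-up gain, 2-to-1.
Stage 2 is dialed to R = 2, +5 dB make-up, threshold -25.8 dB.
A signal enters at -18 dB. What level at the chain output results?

-19.4 dB

Stage 1: -18 dB is 10 dB over -28 dB; at 2:1 that becomes 5 dB over, giving -23 dB.
Stage 2: overshoot 2.8 dB → 2.8/2 = 1.4 dB → -24.4 dB; +5 dB make-up → -19.4 dB.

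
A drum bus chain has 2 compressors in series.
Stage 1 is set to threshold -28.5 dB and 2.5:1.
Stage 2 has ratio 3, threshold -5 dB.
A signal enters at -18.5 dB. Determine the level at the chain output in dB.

Stage 1: overshoot 10 dB → 10/2.5 = 4 dB → -24.5 dB.
Stage 2: below threshold (-24.5 ≤ -5); passes unchanged; output -24.5 dB.

-24.5 dB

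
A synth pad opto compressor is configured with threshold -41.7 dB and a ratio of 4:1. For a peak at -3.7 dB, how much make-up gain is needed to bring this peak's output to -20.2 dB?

The peak compresses to -41.7 + 38/4 = -32.2 dB.
To reach -20.2 dB requires -20.2 − (-32.2) = 12 dB of make-up.

12 dB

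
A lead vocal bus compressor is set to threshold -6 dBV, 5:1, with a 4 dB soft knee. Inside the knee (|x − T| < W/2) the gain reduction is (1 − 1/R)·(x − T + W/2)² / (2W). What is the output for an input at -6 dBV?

x − T + W/2 = -6 − (-6) + 2 = 2.
GR = (1 − 1/5) × 2² / 8 = 0.8 × 4 / 8 = 0.4 dB.
Output = -6 − 0.4 = -6.4 dBV.

-6.4 dBV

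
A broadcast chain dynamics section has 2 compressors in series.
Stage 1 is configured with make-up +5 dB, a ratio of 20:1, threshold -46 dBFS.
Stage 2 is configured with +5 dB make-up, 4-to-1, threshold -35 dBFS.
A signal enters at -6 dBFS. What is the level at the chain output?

-34 dBFS

Stage 1: -6 dBFS is 40 dB over -46 dBFS; at 20:1 that becomes 2 dB over, giving -44 dBFS; +5 dB make-up → -39 dBFS.
Stage 2: -39 dBFS is at or below the -35 dBFS threshold — no compression; make-up brings it to -34 dBFS.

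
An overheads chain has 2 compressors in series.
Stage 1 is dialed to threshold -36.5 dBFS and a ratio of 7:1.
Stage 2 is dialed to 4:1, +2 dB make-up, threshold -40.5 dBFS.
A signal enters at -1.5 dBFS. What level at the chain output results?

-36.25 dBFS

Stage 1: -1.5 dBFS is 35 dB over -36.5 dBFS; at 7:1 that becomes 5 dB over, giving -31.5 dBFS.
Stage 2: 9 dB above -40.5 dBFS, reduced 4:1 to 2.25 dB above → -38.25 dBFS; +2 dB make-up → -36.25 dBFS.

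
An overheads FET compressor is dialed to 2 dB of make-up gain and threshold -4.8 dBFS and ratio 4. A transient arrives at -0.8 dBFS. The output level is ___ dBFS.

Overshoot: -0.8 − (-4.8) = 4 dB.
The 4 dB excess becomes 1 dB after 4:1 reduction.
Output = -4.8 + 1 = -3.8 dBFS; make-up adds 2 dB, giving -1.8 dBFS.

-1.8 dBFS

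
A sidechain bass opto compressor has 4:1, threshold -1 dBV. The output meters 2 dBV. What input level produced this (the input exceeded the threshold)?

Post-compression overshoot = 2 − (-1) = 3 dB.
Undo the ratio: input overshoot = 3 × 4 = 12 dB, giving input = 11 dBV.

11 dBV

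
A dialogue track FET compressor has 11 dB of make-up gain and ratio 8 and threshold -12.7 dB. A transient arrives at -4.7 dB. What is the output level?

-0.7 dB

The input is 8 dB above the -12.7 dB threshold.
8:1 compression reduces that to 8/8 = 1 dB over.
Output = -12.7 + 1 = -11.7 dB; make-up adds 11 dB, giving -0.7 dB.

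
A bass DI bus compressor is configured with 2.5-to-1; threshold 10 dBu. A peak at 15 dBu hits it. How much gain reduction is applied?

3 dB

The signal is 5 dB above threshold.
After 2.5:1 compression the overshoot becomes 5/2.5 = 2 dB.
GR = overshoot in − overshoot out = 5 − 2 = 3 dB.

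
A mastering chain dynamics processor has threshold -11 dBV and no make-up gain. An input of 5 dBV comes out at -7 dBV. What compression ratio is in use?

Input overshoot = 5 − (-11) = 16 dB; output overshoot = -7 − (-11) = 4 dB.
Ratio = 16 / 4 = 4.

4:1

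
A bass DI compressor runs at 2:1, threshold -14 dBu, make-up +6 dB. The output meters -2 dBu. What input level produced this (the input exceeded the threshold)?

Stripping the +6 dB make-up gives -8 dBu at the gain stage.
The compressed level sits -8 − (-14) = 6 dB over threshold.
Before 2:1 compression the overshoot was 6 × 2 = 12 dB, so input = -14 + 12 = -2 dBu.

-2 dBu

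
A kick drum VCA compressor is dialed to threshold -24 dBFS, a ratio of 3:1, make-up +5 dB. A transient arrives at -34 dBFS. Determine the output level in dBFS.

-29 dBFS

-34 dBFS is 10 dB below the -24 dBFS threshold, so no gain reduction is applied.
Make-up gain adds 5 dB: -34 + 5 = -29 dBFS.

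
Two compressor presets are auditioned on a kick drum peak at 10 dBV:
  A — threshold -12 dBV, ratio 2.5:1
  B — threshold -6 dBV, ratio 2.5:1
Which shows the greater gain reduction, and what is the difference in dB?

A: overshoot 22 dB → output overshoot 8.8 dB → GR 13.2 dB.
B: overshoot 16 dB → output overshoot 6.4 dB → GR 9.6 dB.
Difference: 3.6 dB in favour of A.

A, by 3.6 dB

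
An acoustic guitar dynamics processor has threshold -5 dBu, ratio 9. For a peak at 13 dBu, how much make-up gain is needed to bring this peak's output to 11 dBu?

14 dB

Overshoot 18 dB → 18/9 = 2 dB after compression, so the compressed level is -5 + 2 = -3 dBu.
Make-up = target − compressed = 11 − (-3) = 14 dB.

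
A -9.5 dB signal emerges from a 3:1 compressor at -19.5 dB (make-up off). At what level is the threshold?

Gain reduction = -9.5 − (-19.5) = 10 dB; output overshoot = GR / (R − 1) = 10 / 2 = 5 dB.
Threshold = output − output overshoot = -19.5 − 5 = -24.5 dB.

-24.5 dB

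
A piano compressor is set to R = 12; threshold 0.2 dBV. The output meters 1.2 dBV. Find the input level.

12.2 dBV

That's 1 dB above the 0.2 dBV threshold.
Input overshoot = R × output overshoot = 12 dB → input = 0.2 + 12 = 12.2 dBV.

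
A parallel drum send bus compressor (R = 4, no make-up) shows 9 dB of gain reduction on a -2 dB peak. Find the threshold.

-14 dB

Input is 12 dB above T (since output overshoot × R = input overshoot: (-11 − T)·4 = -2 − T gives T = -14 dB).
Check: -14 + (-2 − (-14))/4 = -14 + 3 = -11 dB. ✓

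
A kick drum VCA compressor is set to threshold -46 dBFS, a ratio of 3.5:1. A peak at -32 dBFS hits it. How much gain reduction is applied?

10 dB

Overshoot = -32 − (-46) = 14 dB.
At 3.5:1, output sits 14/3.5 = 4 dB above threshold.
GR = overshoot in − overshoot out = 14 − 4 = 10 dB.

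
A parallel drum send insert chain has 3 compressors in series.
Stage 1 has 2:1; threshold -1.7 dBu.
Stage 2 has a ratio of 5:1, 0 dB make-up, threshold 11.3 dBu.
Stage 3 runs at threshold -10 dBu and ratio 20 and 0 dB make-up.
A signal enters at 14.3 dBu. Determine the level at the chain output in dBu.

Stage 1: 16 dB above -1.7 dBu, reduced 2:1 to 8 dB above → 6.3 dBu.
Stage 2: 6.3 dBu is at or below the 11.3 dBu threshold — no compression; output 6.3 dBu.
Stage 3: 16.3 dB above -10 dBu, reduced 20:1 to 0.815 dB above → -9.185 dBu.

-9.185 dBu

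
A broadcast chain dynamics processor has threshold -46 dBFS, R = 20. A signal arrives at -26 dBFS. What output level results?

Overshoot: -26 − (-46) = 20 dB.
The 20 dB excess becomes 1 dB after 20:1 reduction.
Output = -46 + 1 = -45 dBFS.

-45 dBFS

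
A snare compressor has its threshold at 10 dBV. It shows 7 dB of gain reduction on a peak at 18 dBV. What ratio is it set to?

Input overshoot = 18 − 10 = 8 dB.
Output overshoot = 8 − 7 = 1 dB.
Ratio = input overshoot / output overshoot = 8 / 1 = 8.

8:1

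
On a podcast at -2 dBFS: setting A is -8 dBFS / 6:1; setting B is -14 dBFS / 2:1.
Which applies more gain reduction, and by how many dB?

B, by 1 dB

A: overshoot 6 dB → output overshoot 1 dB → GR 5 dB.
B: overshoot 12 dB → output overshoot 6 dB → GR 6 dB.
B reduces 1 dB more.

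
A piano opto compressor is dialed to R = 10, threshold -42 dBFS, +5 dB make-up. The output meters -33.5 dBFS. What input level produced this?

Before make-up, the level was -33.5 − 5 = -38.5 dBFS.
The compressed level sits -38.5 − (-42) = 3.5 dB over threshold.
Undo the ratio: input overshoot = 3.5 × 10 = 35 dB, giving input = -7 dBFS.

-7 dBFS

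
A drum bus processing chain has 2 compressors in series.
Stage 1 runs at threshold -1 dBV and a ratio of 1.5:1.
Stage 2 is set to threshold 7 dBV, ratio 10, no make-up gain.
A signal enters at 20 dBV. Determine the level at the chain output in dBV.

Stage 1: 20 dBV is 21 dB over -1 dBV; at 1.5:1 that becomes 14 dB over, giving 13 dBV.
Stage 2: 13 dBV is 6 dB over 7 dBV; at 10:1 that becomes 0.6 dB over, giving 7.6 dBV.

7.6 dBV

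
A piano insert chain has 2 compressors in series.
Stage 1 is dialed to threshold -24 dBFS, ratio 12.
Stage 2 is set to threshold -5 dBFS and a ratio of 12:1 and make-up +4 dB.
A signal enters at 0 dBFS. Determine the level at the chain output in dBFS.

-18 dBFS

Stage 1: 0 dBFS is 24 dB over -24 dBFS; at 12:1 that becomes 2 dB over, giving -22 dBFS.
Stage 2: below threshold (-22 ≤ -5); passes unchanged; make-up brings it to -18 dBFS.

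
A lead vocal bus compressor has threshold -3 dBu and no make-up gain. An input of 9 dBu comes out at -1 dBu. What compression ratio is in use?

Input overshoot = 9 − (-3) = 12 dB; output overshoot = -1 − (-3) = 2 dB.
Ratio = 12 / 2 = 6.

6:1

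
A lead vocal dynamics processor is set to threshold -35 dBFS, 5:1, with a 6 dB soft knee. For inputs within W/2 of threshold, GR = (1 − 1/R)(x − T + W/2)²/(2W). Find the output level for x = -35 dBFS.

x − T + W/2 = -35 − (-35) + 3 = 3.
GR = (1 − 1/5) × 3² / 12 = 0.8 × 9 / 12 = 0.6 dB.
Output = -35 − 0.6 = -35.6 dBFS.

-35.6 dBFS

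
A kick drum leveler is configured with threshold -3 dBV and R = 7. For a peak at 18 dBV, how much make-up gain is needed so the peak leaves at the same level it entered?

18 dB

The peak compresses to -3 + 21/7 = 0 dBV.
To reach 18 dBV requires 18 − 0 = 18 dB of make-up.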